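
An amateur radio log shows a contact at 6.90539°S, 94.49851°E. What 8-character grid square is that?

NI73fc92

Offset from 180°W / 90°S: lon 274.49851°, lat 83.09461°.
Field (20°×10°, letters A–R): 274.49851/20 → 13 → N, 83.09461/10 → 8 → I; chars NI.
Square (2°×1°, digits 0–9): 14.49851/2 → 7, 3.09461/1 → 3; chars 73.
Subsquare (5′×2.5′, letters a–x): 0.49851/0.0833333 → 5 → f, 0.09461/0.0416667 → 2 → c; chars fc.
Extended square (30″×15″, digits 0–9): 0.08184/0.00833333 → 9, 0.01128/0.00416667 → 2; chars 92.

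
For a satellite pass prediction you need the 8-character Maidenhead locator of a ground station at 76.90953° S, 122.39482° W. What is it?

CB83tc21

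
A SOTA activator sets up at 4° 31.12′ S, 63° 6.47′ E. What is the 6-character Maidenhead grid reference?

MI15nl

Add 180° to longitude and 90° to latitude: 243.1078, 85.4813.
Field: lon ⌊243.1078/20⌋ = 12 → M; lat ⌊85.4813/10⌋ = 8 → I.
Square: lon ⌊3.1078/2⌋ = 1; lat ⌊5.4813/1⌋ = 5.
Subsquare: lon ⌊1.1078/0.0833333⌋ = 13 → n; lat ⌊0.4813/0.0416667⌋ = 11 → l.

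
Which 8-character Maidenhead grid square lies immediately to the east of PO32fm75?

Longitude extended square 7; +1 → 8.
The latitude characters are unchanged.

PO32fm85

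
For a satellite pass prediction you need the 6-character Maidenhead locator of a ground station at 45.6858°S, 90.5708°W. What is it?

EE44rh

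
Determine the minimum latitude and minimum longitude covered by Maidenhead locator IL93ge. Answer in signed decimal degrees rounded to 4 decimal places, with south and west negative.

Field I=8, L=11: +8·20° lon, +11·10° lat → SW at lon -20°, lat 20°.
Square 9, 3: +9·2° lon, +3·1° lat → SW at lon -2°, lat 23°.
Subsquare g=6, e=4: +6·0.0833333° lon, +4·0.0416667° lat → SW at lon -1.5°, lat 23.1667°.
latitude 23.1667, longitude -1.5000.

23.1667, -1.5000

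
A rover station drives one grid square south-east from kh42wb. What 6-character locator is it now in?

KH42xa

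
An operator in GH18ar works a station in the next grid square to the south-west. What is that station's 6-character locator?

GH08xq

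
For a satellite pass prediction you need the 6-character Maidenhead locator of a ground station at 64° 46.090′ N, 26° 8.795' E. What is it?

Add 180° to longitude and 90° to latitude: 206.1466, 154.7682.
Field: 206.1466/20 → 10 → K, 154.7682/10 → 15 → P; chars KP.
Square: 6.1466/2 → 3, 4.7682/1 → 4; chars 34.
Subsquare: 0.1466/0.0833333 → 1 → b, 0.7682/0.0416667 → 18 → s; chars bs.

KP34bs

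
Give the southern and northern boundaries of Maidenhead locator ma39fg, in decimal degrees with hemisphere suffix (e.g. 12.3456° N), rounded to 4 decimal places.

80.7500° S, 80.7083° S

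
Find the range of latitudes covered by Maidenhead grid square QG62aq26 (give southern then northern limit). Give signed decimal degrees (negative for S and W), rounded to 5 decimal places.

-27.30833, -27.30417

Field Q=16, G=6: +16·20° lon, +6·10° lat → SW at lon 140°, lat -30°.
Square 6, 2: +6·2° lon, +2·1° lat → SW at lon 152°, lat -28°.
Subsquare a=0, q=16: +0·0.0833333° lon, +16·0.0416667° lat → SW at lon 152°, lat -27.3333°.
Extended square 2, 6: +2·0.00833333° lon, +6·0.00416667° lat → SW at lon 152.017°, lat -27.3083°.
Cell spans 0.00833333° lon × 0.00416667° lat.
south -27.30833, north -27.30417.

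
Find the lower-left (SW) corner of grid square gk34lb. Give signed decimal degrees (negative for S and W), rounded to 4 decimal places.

Field G=6, K=10: +6·20° lon, +10·10° lat → SW at lon -60°, lat 10°.
Square 3, 4: +3·2° lon, +4·1° lat → SW at lon -54°, lat 14°.
Subsquare l=11, b=1: +11·0.0833333° lon, +1·0.0416667° lat → SW at lon -53.0833°, lat 14.0417°.
latitude 14.0417, longitude -53.0833.

14.0417, -53.0833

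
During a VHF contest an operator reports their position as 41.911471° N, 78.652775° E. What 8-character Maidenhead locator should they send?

Shift to the Maidenhead origin (180°W, 90°S): lon 258.65278, lat 131.91147.
Field (20°×10°, letters A–R): lon ⌊258.65278/20⌋ = 12 → M; lat ⌊131.91147/10⌋ = 13 → N.
Square (2°×1°, digits 0–9): lon ⌊18.65278/2⌋ = 9; lat ⌊1.91147/1⌋ = 1.
Subsquare (5′×2.5′, letters a–x): lon ⌊0.65278/0.0833333⌋ = 7 → h; lat ⌊0.91147/0.0416667⌋ = 21 → v.
Extended square (30″×15″, digits 0–9): lon ⌊0.06944/0.00833333⌋ = 8; lat ⌊0.03647/0.00416667⌋ = 8.

MN91hv88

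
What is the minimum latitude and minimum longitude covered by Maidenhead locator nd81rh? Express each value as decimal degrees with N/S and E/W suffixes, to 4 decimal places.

Field N=13, D=3: +13·20° lon, +3·10° lat → SW at lon 80°, lat -60°.
Square 8, 1: +8·2° lon, +1·1° lat → SW at lon 96°, lat -59°.
Subsquare r=17, h=7: +17·0.0833333° lon, +7·0.0416667° lat → SW at lon 97.4167°, lat -58.7083°.
latitude 58.7083° S, longitude 97.4167° E.

58.7083° S, 97.4167° E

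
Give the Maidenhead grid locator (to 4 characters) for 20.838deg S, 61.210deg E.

MG09

Offset from 180°W / 90°S: lon 241.21°, lat 69.16°.
Field: lon ⌊241.21/20⌋ = 12 → M; lat ⌊69.16/10⌋ = 6 → G.
Square: lon ⌊1.21/2⌋ = 0; lat ⌊9.16/1⌋ = 9.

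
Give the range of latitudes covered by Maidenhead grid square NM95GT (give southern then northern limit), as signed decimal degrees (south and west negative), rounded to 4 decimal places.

35.7917, 35.8333

Field N=13, M=12: +13·20° lon, +12·10° lat → SW at lon 80°, lat 30°.
Square 9, 5: +9·2° lon, +5·1° lat → SW at lon 98°, lat 35°.
Subsquare g=6, t=19: +6·0.0833333° lon, +19·0.0416667° lat → SW at lon 98.5°, lat 35.7917°.
Cell spans 0.0833333° lon × 0.0416667° lat.
south 35.7917, north 35.8333.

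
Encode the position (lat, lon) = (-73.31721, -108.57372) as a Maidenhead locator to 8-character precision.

Add 180° to longitude and 90° to latitude: 71.42628, 16.68279.
Field: lon ⌊71.42628/20⌋ = 3 → D; lat ⌊16.68279/10⌋ = 1 → B.
Square: lon ⌊11.42628/2⌋ = 5; lat ⌊6.68279/1⌋ = 6.
Subsquare: lon ⌊1.42628/0.0833333⌋ = 17 → r; lat ⌊0.68279/0.0416667⌋ = 16 → q.
Extended square: lon ⌊0.00961/0.00833333⌋ = 1; lat ⌊0.01612/0.00416667⌋ = 3.

DB56rq13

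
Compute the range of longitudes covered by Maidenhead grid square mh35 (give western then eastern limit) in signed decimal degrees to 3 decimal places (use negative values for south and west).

66.000, 68.000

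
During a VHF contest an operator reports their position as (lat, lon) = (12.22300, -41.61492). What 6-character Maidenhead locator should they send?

Offset from 180°W / 90°S: lon 138.3851°, lat 102.2230°.
Field: lon ⌊138.3851/20⌋ = 6 → G; lat ⌊102.2230/10⌋ = 10 → K.
Square: lon ⌊18.3851/2⌋ = 9; lat ⌊2.2230/1⌋ = 2.
Subsquare: lon ⌊0.3851/0.0833333⌋ = 4 → e; lat ⌊0.2230/0.0416667⌋ = 5 → f.

GK92ef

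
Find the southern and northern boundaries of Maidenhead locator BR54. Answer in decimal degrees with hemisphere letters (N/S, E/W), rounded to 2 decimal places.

84.00° N, 85.00° N

Field B=1, R=17: +1·20° lon, +17·10° lat → SW at lon -160°, lat 80°.
Square 5, 4: +5·2° lon, +4·1° lat → SW at lon -150°, lat 84°.
Cell spans 2° lon × 1° lat.
south 84.00° N, north 85.00° N.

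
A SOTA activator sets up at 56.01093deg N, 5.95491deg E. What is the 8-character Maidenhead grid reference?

JO26xa42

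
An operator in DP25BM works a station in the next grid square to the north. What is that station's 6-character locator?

Latitude subsquare m = 12; +1 → 13 = n.
The longitude characters are unchanged.

DP25bn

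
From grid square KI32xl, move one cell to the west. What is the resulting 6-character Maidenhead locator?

KI32wl

Longitude subsquare x = 23; −1 → 22 = w.
The latitude characters are unchanged.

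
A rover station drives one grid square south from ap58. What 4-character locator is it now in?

AP57

Latitude square 8; −1 → 7.
The longitude characters are unchanged.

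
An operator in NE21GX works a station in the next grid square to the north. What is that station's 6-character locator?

NE22ga

Latitude subsquare x = 23; +1 → 24, wraps to 0 = a, carry into square.
Latitude square 1; +1 → 2.
The longitude characters are unchanged.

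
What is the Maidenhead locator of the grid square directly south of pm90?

PL99

Latitude square 0; −1 → -1, wraps to 9, carry into field.
Latitude field M = 12; −1 → 11 = L.
The longitude characters are unchanged.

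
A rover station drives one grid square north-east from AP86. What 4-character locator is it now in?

AP97

Longitude square 8; +1 → 9.
Latitude square 6; +1 → 7.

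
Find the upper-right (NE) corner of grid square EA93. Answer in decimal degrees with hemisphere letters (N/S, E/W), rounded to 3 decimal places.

86.000° S, 80.000° W

Field E=4, A=0: +4·20° lon, +0·10° lat → SW at lon -100°, lat -90°.
Square 9, 3: +9·2° lon, +3·1° lat → SW at lon -82°, lat -87°.
Cell spans 2° lon × 1° lat. NE corner is SW corner plus one full cell.
latitude 86.000° S, longitude 80.000° W.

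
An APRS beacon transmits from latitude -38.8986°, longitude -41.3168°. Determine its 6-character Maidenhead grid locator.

GF91ic

Add 180° to longitude and 90° to latitude: 138.6832, 51.1014.
Field: lon ⌊138.6832/20⌋ = 6 → G; lat ⌊51.1014/10⌋ = 5 → F.
Square: lon ⌊18.6832/2⌋ = 9; lat ⌊1.1014/1⌋ = 1.
Subsquare: lon ⌊0.6832/0.0833333⌋ = 8 → i; lat ⌊0.1014/0.0416667⌋ = 2 → c.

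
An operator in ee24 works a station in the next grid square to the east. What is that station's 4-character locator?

EE34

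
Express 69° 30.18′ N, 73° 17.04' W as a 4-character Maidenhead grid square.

Shift to the Maidenhead origin (180°W, 90°S): lon 106.72, lat 159.50.
Field: 106.72/20 → 5 → F, 159.50/10 → 15 → P; chars FP.
Square: 6.72/2 → 3, 9.50/1 → 9; chars 39.

FP39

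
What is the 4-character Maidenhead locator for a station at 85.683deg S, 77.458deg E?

Offset from 180°W / 90°S: lon 257.46°, lat 4.32°.
Field: 257.46/20 → 12 → M, 4.32/10 → 0 → A; chars MA.
Square: 17.46/2 → 8, 4.32/1 → 4; chars 84.

MA84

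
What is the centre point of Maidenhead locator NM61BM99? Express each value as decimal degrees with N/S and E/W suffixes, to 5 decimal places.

31.53958° N, 92.16250° E

Field N=13, M=12: +13·20° lon, +12·10° lat → SW at lon 80°, lat 30°.
Square 6, 1: +6·2° lon, +1·1° lat → SW at lon 92°, lat 31°.
Subsquare b=1, m=12: +1·0.0833333° lon, +12·0.0416667° lat → SW at lon 92.0833°, lat 31.5°.
Extended square 9, 9: +9·0.00833333° lon, +9·0.00416667° lat → SW at lon 92.1583°, lat 31.5375°.
Cell spans 0.00833333° lon × 0.00416667° lat. Centre is SW corner plus half of each.
latitude 31.53958° N, longitude 92.16250° E.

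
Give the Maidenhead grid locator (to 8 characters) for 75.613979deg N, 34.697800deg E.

Shift to the Maidenhead origin (180°W, 90°S): lon 214.69780, lat 165.61398.
Field: 214.69780/20 → 10 → K, 165.61398/10 → 16 → Q; chars KQ.
Square: 14.69780/2 → 7, 5.61398/1 → 5; chars 75.
Subsquare: 0.69780/0.0833333 → 8 → i, 0.61398/0.0416667 → 14 → o; chars io.
Extended square: 0.03113/0.00833333 → 3, 0.03065/0.00416667 → 7; chars 37.

KQ75io37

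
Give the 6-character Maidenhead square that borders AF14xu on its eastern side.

AF24au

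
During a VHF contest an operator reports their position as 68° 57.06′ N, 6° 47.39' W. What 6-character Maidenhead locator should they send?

Shift to the Maidenhead origin (180°W, 90°S): lon 173.2102, lat 158.9510.
Field (20°×10°, letters A–R): lon ⌊173.2102/20⌋ = 8 → I; lat ⌊158.9510/10⌋ = 15 → P.
Square (2°×1°, digits 0–9): lon ⌊13.2102/2⌋ = 6; lat ⌊8.9510/1⌋ = 8.
Subsquare (5′×2.5′, letters a–x): lon ⌊1.2102/0.0833333⌋ = 14 → o; lat ⌊0.9510/0.0416667⌋ = 22 → w.

IP68ow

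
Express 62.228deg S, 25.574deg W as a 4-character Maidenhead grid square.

Offset from 180°W / 90°S: lon 154.43°, lat 27.77°.
Field: 154.43/20 → 7 → H, 27.77/10 → 2 → C; chars HC.
Square: 14.43/2 → 7, 7.77/1 → 7; chars 77.

HC77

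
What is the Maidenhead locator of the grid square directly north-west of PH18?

Longitude square 1; −1 → 0.
Latitude square 8; +1 → 9.

PH09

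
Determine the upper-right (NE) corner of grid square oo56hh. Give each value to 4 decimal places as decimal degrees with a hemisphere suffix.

56.3333° N, 110.6667° E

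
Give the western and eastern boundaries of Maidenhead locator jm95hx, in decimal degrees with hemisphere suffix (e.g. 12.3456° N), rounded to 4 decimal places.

Field J=9, M=12: +9·20° lon, +12·10° lat → SW at lon 0°, lat 30°.
Square 9, 5: +9·2° lon, +5·1° lat → SW at lon 18°, lat 35°.
Subsquare h=7, x=23: +7·0.0833333° lon, +23·0.0416667° lat → SW at lon 18.5833°, lat 35.9583°.
Cell spans 0.0833333° lon × 0.0416667° lat.
west 18.5833° E, east 18.6667° E.

18.5833° E, 18.6667° E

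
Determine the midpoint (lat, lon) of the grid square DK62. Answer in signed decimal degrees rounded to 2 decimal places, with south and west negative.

12.50, -107.00

Field D=3, K=10: +3·20° lon, +10·10° lat → SW at lon -120°, lat 10°.
Square 6, 2: +6·2° lon, +2·1° lat → SW at lon -108°, lat 12°.
Cell spans 2° lon × 1° lat. Centre is SW corner plus half of each.
latitude 12.50, longitude -107.00.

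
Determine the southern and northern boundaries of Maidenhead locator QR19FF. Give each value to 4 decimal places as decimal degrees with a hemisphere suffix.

Field Q=16, R=17: +16·20° lon, +17·10° lat → SW at lon 140°, lat 80°.
Square 1, 9: +1·2° lon, +9·1° lat → SW at lon 142°, lat 89°.
Subsquare f=5, f=5: +5·0.0833333° lon, +5·0.0416667° lat → SW at lon 142.417°, lat 89.2083°.
Cell spans 0.0833333° lon × 0.0416667° lat.
south 89.2083° N, north 89.2500° N.

89.2083° N, 89.2500° N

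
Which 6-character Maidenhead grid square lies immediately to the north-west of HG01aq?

GG91xr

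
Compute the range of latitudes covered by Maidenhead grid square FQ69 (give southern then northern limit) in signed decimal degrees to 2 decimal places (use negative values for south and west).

79.00, 80.00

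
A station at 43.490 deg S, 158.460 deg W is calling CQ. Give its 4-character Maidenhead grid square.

Add 180° to longitude and 90° to latitude: 21.54, 46.51.
Field: lon ⌊21.54/20⌋ = 1 → B; lat ⌊46.51/10⌋ = 4 → E.
Square: lon ⌊1.54/2⌋ = 0; lat ⌊6.51/1⌋ = 6.

BE06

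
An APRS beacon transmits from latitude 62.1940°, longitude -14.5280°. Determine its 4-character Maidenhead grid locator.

Offset from 180°W / 90°S: lon 165.47°, lat 152.19°.
Field: lon ⌊165.47/20⌋ = 8 → I; lat ⌊152.19/10⌋ = 15 → P.
Square: lon ⌊5.47/2⌋ = 2; lat ⌊2.19/1⌋ = 2.

IP22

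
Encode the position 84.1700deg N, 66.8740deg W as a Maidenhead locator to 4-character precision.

FR64

Shift to the Maidenhead origin (180°W, 90°S): lon 113.13, lat 174.17.
Field: 113.13/20 → 5 → F, 174.17/10 → 17 → R; chars FR.
Square: 13.13/2 → 6, 4.17/1 → 4; chars 64.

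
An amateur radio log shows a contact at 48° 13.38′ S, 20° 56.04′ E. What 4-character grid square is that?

KE01

Offset from 180°W / 90°S: lon 200.93°, lat 41.78°.
Field: 200.93/20 → 10 → K, 41.78/10 → 4 → E; chars KE.
Square: 0.93/2 → 0, 1.78/1 → 1; chars 01.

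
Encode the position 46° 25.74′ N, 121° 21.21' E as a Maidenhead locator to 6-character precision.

PN06qk

Add 180° to longitude and 90° to latitude: 301.3535, 136.4290.
Field (20°×10°, letters A–R): 301.3535/20 → 15 → P, 136.4290/10 → 13 → N; chars PN.
Square (2°×1°, digits 0–9): 1.3535/2 → 0, 6.4290/1 → 6; chars 06.
Subsquare (5′×2.5′, letters a–x): 1.3535/0.0833333 → 16 → q, 0.4290/0.0416667 → 10 → k; chars qk.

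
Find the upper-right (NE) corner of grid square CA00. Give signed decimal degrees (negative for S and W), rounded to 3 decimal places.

-89.000, -138.000

Field C=2, A=0: +2·20° lon, +0·10° lat → SW at lon -140°, lat -90°.
Square 0, 0: +0·2° lon, +0·1° lat → SW at lon -140°, lat -90°.
Cell spans 2° lon × 1° lat. NE corner is SW corner plus one full cell.
latitude -89.000, longitude -138.000.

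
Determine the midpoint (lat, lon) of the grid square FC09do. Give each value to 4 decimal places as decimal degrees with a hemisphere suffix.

60.3958° S, 79.7083° W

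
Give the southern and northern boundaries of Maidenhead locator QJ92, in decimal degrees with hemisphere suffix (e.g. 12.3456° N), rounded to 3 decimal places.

2.000° N, 3.000° N

Field Q=16, J=9: +16·20° lon, +9·10° lat → SW at lon 140°, lat 0°.
Square 9, 2: +9·2° lon, +2·1° lat → SW at lon 158°, lat 2°.
Cell spans 2° lon × 1° lat.
south 2.000° N, north 3.000° N.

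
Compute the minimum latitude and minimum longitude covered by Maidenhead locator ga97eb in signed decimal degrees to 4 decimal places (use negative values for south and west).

Field G=6, A=0: +6·20° lon, +0·10° lat → SW at lon -60°, lat -90°.
Square 9, 7: +9·2° lon, +7·1° lat → SW at lon -42°, lat -83°.
Subsquare e=4, b=1: +4·0.0833333° lon, +1·0.0416667° lat → SW at lon -41.6667°, lat -82.9583°.
latitude -82.9583, longitude -41.6667.

-82.9583, -41.6667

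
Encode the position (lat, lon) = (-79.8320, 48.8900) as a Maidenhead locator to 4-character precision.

Offset from 180°W / 90°S: lon 228.89°, lat 10.17°.
Field: lon ⌊228.89/20⌋ = 11 → L; lat ⌊10.17/10⌋ = 1 → B.
Square: lon ⌊8.89/2⌋ = 4; lat ⌊0.17/1⌋ = 0.

LB40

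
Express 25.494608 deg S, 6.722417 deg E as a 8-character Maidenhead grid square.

JG34im61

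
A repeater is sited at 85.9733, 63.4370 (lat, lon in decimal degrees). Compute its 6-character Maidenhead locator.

MR15rx

Shift to the Maidenhead origin (180°W, 90°S): lon 243.4370, lat 175.9733.
Field: lon ⌊243.4370/20⌋ = 12 → M; lat ⌊175.9733/10⌋ = 17 → R.
Square: lon ⌊3.4370/2⌋ = 1; lat ⌊5.9733/1⌋ = 5.
Subsquare: lon ⌊1.4370/0.0833333⌋ = 17 → r; lat ⌊0.9733/0.0416667⌋ = 23 → x.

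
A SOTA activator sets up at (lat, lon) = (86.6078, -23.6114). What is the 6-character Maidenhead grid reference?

Offset from 180°W / 90°S: lon 156.3886°, lat 176.6078°.
Field: 156.3886/20 → 7 → H, 176.6078/10 → 17 → R; chars HR.
Square: 16.3886/2 → 8, 6.6078/1 → 6; chars 86.
Subsquare: 0.3886/0.0833333 → 4 → e, 0.6078/0.0416667 → 14 → o; chars eo.

HR86eo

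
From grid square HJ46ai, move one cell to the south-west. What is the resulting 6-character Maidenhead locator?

HJ36xh

Longitude subsquare a = 0; −1 → -1, wraps to 23 = x, carry into square.
Longitude square 4; −1 → 3.
Latitude subsquare i = 8; −1 → 7 = h.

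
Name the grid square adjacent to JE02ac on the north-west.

Longitude subsquare a = 0; −1 → -1, wraps to 23 = x, carry into square.
Longitude square 0; −1 → -1, wraps to 9, carry into field.
Longitude field J = 9; −1 → 8 = I.
Latitude subsquare c = 2; +1 → 3 = d.

IE92xd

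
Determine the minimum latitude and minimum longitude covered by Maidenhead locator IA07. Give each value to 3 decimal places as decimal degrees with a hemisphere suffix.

83.000° S, 20.000° W

Field I=8, A=0: +8·20° lon, +0·10° lat → SW at lon -20°, lat -90°.
Square 0, 7: +0·2° lon, +7·1° lat → SW at lon -20°, lat -83°.
latitude 83.000° S, longitude 20.000° W.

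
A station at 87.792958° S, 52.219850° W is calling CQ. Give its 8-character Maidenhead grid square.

Offset from 180°W / 90°S: lon 127.78015°, lat 2.20704°.
Field: lon ⌊127.78015/20⌋ = 6 → G; lat ⌊2.20704/10⌋ = 0 → A.
Square: lon ⌊7.78015/2⌋ = 3; lat ⌊2.20704/1⌋ = 2.
Subsquare: lon ⌊1.78015/0.0833333⌋ = 21 → v; lat ⌊0.20704/0.0416667⌋ = 4 → e.
Extended square: lon ⌊0.03015/0.00833333⌋ = 3; lat ⌊0.04038/0.00416667⌋ = 9.

GA32ve39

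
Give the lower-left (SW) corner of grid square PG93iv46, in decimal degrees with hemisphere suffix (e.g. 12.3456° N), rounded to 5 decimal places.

26.10000° S, 138.70000° E

Field P=15, G=6: +15·20° lon, +6·10° lat → SW at lon 120°, lat -30°.
Square 9, 3: +9·2° lon, +3·1° lat → SW at lon 138°, lat -27°.
Subsquare i=8, v=21: +8·0.0833333° lon, +21·0.0416667° lat → SW at lon 138.667°, lat -26.125°.
Extended square 4, 6: +4·0.00833333° lon, +6·0.00416667° lat → SW at lon 138.7°, lat -26.1°.
latitude 26.10000° S, longitude 138.70000° E.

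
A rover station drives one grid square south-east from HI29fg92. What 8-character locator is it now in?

Longitude extended square 9; +1 → 10, wraps to 0, carry into subsquare.
Longitude subsquare f = 5; +1 → 6 = g.
Latitude extended square 2; −1 → 1.

HI29gg01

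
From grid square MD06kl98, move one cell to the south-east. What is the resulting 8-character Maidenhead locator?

MD06ll07

Longitude extended square 9; +1 → 10, wraps to 0, carry into subsquare.
Longitude subsquare k = 10; +1 → 11 = l.
Latitude extended square 8; −1 → 7.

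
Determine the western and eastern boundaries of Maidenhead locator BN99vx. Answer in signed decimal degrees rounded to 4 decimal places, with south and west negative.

-140.2500, -140.1667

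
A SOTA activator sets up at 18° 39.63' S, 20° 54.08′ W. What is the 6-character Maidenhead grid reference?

Offset from 180°W / 90°S: lon 159.0987°, lat 71.3395°.
Field: 159.0987/20 → 7 → H, 71.3395/10 → 7 → H; chars HH.
Square: 19.0987/2 → 9, 1.3395/1 → 1; chars 91.
Subsquare: 1.0987/0.0833333 → 13 → n, 0.3395/0.0416667 → 8 → i; chars ni.

HH91ni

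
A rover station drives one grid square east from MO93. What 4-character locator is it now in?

NO03

Longitude square 9; +1 → 10, wraps to 0, carry into field.
Longitude field M = 12; +1 → 13 = N.
The latitude characters are unchanged.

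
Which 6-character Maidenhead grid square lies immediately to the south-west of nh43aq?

Longitude subsquare a = 0; −1 → -1, wraps to 23 = x, carry into square.
Longitude square 4; −1 → 3.
Latitude subsquare q = 16; −1 → 15 = p.

NH33xp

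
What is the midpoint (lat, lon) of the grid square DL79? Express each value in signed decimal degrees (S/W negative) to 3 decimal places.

Field D=3, L=11: +3·20° lon, +11·10° lat → SW at lon -120°, lat 20°.
Square 7, 9: +7·2° lon, +9·1° lat → SW at lon -106°, lat 29°.
Cell spans 2° lon × 1° lat. Centre is SW corner plus half of each.
latitude 29.500, longitude -105.000.

29.500, -105.000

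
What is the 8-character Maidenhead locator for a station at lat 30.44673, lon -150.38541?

Shift to the Maidenhead origin (180°W, 90°S): lon 29.61459, lat 120.44673.
Field: 29.61459/20 → 1 → B, 120.44673/10 → 12 → M; chars BM.
Square: 9.61459/2 → 4, 0.44673/1 → 0; chars 40.
Subsquare: 1.61459/0.0833333 → 19 → t, 0.44673/0.0416667 → 10 → k; chars tk.
Extended square: 0.03126/0.00833333 → 3, 0.03006/0.00416667 → 7; chars 37.

BM40tk37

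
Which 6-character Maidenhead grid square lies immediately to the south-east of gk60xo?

Longitude subsquare x = 23; +1 → 24, wraps to 0 = a, carry into square.
Longitude square 6; +1 → 7.
Latitude subsquare o = 14; −1 → 13 = n.

GK70an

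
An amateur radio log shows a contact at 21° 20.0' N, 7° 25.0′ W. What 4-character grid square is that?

IL61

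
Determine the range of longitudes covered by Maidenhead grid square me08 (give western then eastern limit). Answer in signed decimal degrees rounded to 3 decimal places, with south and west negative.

Field M=12, E=4: +12·20° lon, +4·10° lat → SW at lon 60°, lat -50°.
Square 0, 8: +0·2° lon, +8·1° lat → SW at lon 60°, lat -42°.
Cell spans 2° lon × 1° lat.
west 60.000, east 62.000.

60.000, 62.000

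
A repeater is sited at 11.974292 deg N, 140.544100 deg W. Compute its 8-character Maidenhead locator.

BK91rx43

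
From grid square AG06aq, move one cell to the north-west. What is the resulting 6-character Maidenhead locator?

Longitude subsquare a = 0; −1 → -1, wraps to 23 = x, carry into square.
Longitude square 0; −1 → -1, wraps to 9, carry into field.
Longitude field A = 0; −1 → -1, wraps to 17 = R, wrapping around the antimeridian.
Latitude subsquare q = 16; +1 → 17 = r.

RG96xr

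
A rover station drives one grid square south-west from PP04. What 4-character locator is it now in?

OP93

Longitude square 0; −1 → -1, wraps to 9, carry into field.
Longitude field P = 15; −1 → 14 = O.
Latitude square 4; −1 → 3.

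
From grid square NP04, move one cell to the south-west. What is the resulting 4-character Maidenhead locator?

Longitude square 0; −1 → -1, wraps to 9, carry into field.
Longitude field N = 13; −1 → 12 = M.
Latitude square 4; −1 → 3.

MP93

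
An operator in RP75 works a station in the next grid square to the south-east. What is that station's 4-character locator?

Longitude square 7; +1 → 8.
Latitude square 5; −1 → 4.

RP84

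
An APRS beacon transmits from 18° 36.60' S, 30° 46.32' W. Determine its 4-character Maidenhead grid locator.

HH41

Offset from 180°W / 90°S: lon 149.23°, lat 71.39°.
Field: lon ⌊149.23/20⌋ = 7 → H; lat ⌊71.39/10⌋ = 7 → H.
Square: lon ⌊9.23/2⌋ = 4; lat ⌊1.39/1⌋ = 1.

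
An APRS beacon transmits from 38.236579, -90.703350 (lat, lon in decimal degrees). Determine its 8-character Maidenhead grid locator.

EM48pf56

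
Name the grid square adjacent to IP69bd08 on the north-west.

IP69ad99

Longitude extended square 0; −1 → -1, wraps to 9, carry into subsquare.
Longitude subsquare b = 1; −1 → 0 = a.
Latitude extended square 8; +1 → 9.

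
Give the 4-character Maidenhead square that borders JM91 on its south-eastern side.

KM00

Longitude square 9; +1 → 10, wraps to 0, carry into field.
Longitude field J = 9; +1 → 10 = K.
Latitude square 1; −1 → 0.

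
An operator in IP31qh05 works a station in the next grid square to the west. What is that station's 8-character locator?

Longitude extended square 0; −1 → -1, wraps to 9, carry into subsquare.
Longitude subsquare q = 16; −1 → 15 = p.
The latitude characters are unchanged.

IP31ph95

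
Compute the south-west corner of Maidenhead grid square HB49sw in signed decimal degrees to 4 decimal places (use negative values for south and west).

-70.0833, -30.5000

Field H=7, B=1: +7·20° lon, +1·10° lat → SW at lon -40°, lat -80°.
Square 4, 9: +4·2° lon, +9·1° lat → SW at lon -32°, lat -71°.
Subsquare s=18, w=22: +18·0.0833333° lon, +22·0.0416667° lat → SW at lon -30.5°, lat -70.0833°.
latitude -70.0833, longitude -30.5000.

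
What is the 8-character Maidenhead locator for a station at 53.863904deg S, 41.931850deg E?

Add 180° to longitude and 90° to latitude: 221.93185, 36.13610.
Field: 221.93185/20 → 11 → L, 36.13610/10 → 3 → D; chars LD.
Square: 1.93185/2 → 0, 6.13610/1 → 6; chars 06.
Subsquare: 1.93185/0.0833333 → 23 → x, 0.13610/0.0416667 → 3 → d; chars xd.
Extended square: 0.01518/0.00833333 → 1, 0.01110/0.00416667 → 2; chars 12.

LD06xd12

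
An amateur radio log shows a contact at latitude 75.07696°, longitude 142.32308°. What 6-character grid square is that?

QQ15db

Offset from 180°W / 90°S: lon 322.3231°, lat 165.0770°.
Field (20°×10°, letters A–R): lon ⌊322.3231/20⌋ = 16 → Q; lat ⌊165.0770/10⌋ = 16 → Q.
Square (2°×1°, digits 0–9): lon ⌊2.3231/2⌋ = 1; lat ⌊5.0770/1⌋ = 5.
Subsquare (5′×2.5′, letters a–x): lon ⌊0.3231/0.0833333⌋ = 3 → d; lat ⌊0.0770/0.0416667⌋ = 1 → b.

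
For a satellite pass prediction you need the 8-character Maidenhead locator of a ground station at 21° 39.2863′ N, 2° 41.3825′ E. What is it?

JL11ip27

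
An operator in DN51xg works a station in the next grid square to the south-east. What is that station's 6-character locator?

DN61af

Longitude subsquare x = 23; +1 → 24, wraps to 0 = a, carry into square.
Longitude square 5; +1 → 6.
Latitude subsquare g = 6; −1 → 5 = f.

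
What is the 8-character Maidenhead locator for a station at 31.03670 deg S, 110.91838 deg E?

Offset from 180°W / 90°S: lon 290.91838°, lat 58.96330°.
Field: lon ⌊290.91838/20⌋ = 14 → O; lat ⌊58.96330/10⌋ = 5 → F.
Square: lon ⌊10.91838/2⌋ = 5; lat ⌊8.96330/1⌋ = 8.
Subsquare: lon ⌊0.91838/0.0833333⌋ = 11 → l; lat ⌊0.96330/0.0416667⌋ = 23 → x.
Extended square: lon ⌊0.00171/0.00833333⌋ = 0; lat ⌊0.00497/0.00416667⌋ = 1.

OF58lx01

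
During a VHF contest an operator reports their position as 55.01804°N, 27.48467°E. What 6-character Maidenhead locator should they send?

Add 180° to longitude and 90° to latitude: 207.4847, 145.0180.
Field: lon ⌊207.4847/20⌋ = 10 → K; lat ⌊145.0180/10⌋ = 14 → O.
Square: lon ⌊7.4847/2⌋ = 3; lat ⌊5.0180/1⌋ = 5.
Subsquare: lon ⌊1.4847/0.0833333⌋ = 17 → r; lat ⌊0.0180/0.0416667⌋ = 0 → a.

KO35ra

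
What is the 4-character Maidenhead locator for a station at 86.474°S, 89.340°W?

Add 180° to longitude and 90° to latitude: 90.66, 3.53.
Field: lon ⌊90.66/20⌋ = 4 → E; lat ⌊3.53/10⌋ = 0 → A.
Square: lon ⌊10.66/2⌋ = 5; lat ⌊3.53/1⌋ = 3.

EA53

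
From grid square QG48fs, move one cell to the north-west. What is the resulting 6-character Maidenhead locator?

QG48et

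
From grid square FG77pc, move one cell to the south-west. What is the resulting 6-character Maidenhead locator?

Longitude subsquare p = 15; −1 → 14 = o.
Latitude subsquare c = 2; −1 → 1 = b.

FG77ob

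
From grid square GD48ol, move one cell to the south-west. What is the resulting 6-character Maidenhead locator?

GD48nk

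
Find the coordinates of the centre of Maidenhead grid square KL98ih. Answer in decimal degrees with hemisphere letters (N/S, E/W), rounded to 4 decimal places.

28.3125° N, 38.7083° E

Field K=10, L=11: +10·20° lon, +11·10° lat → SW at lon 20°, lat 20°.
Square 9, 8: +9·2° lon, +8·1° lat → SW at lon 38°, lat 28°.
Subsquare i=8, h=7: +8·0.0833333° lon, +7·0.0416667° lat → SW at lon 38.6667°, lat 28.2917°.
Cell spans 0.0833333° lon × 0.0416667° lat. Centre is SW corner plus half of each.
latitude 28.3125° N, longitude 38.7083° E.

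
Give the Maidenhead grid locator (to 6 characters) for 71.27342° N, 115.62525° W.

Add 180° to longitude and 90° to latitude: 64.3748, 161.2734.
Field: 64.3748/20 → 3 → D, 161.2734/10 → 16 → Q; chars DQ.
Square: 4.3748/2 → 2, 1.2734/1 → 1; chars 21.
Subsquare: 0.3748/0.0833333 → 4 → e, 0.2734/0.0416667 → 6 → g; chars eg.

DQ21eg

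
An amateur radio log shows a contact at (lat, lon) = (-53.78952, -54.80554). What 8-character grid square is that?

Add 180° to longitude and 90° to latitude: 125.19446, 36.21048.
Field: 125.19446/20 → 6 → G, 36.21048/10 → 3 → D; chars GD.
Square: 5.19446/2 → 2, 6.21048/1 → 6; chars 26.
Subsquare: 1.19446/0.0833333 → 14 → o, 0.21048/0.0416667 → 5 → f; chars of.
Extended square: 0.02779/0.00833333 → 3, 0.00215/0.00416667 → 0; chars 30.

GD26of30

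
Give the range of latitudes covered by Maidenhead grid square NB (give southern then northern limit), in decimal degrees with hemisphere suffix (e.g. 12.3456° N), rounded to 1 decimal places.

80.0° S, 70.0° S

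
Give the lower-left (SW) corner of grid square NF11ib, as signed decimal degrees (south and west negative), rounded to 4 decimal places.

-38.9583, 82.6667

Field N=13, F=5: +13·20° lon, +5·10° lat → SW at lon 80°, lat -40°.
Square 1, 1: +1·2° lon, +1·1° lat → SW at lon 82°, lat -39°.
Subsquare i=8, b=1: +8·0.0833333° lon, +1·0.0416667° lat → SW at lon 82.6667°, lat -38.9583°.
latitude -38.9583, longitude 82.6667.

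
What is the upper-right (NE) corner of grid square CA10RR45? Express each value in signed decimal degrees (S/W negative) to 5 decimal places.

-89.26667, -136.54167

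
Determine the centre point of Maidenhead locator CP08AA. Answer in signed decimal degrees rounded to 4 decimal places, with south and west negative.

Field C=2, P=15: +2·20° lon, +15·10° lat → SW at lon -140°, lat 60°.
Square 0, 8: +0·2° lon, +8·1° lat → SW at lon -140°, lat 68°.
Subsquare a=0, a=0: +0·0.0833333° lon, +0·0.0416667° lat → SW at lon -140°, lat 68°.
Cell spans 0.0833333° lon × 0.0416667° lat. Centre is SW corner plus half of each.
latitude 68.0208, longitude -139.9583.

68.0208, -139.9583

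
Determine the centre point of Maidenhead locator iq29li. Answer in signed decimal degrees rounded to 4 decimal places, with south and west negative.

Field I=8, Q=16: +8·20° lon, +16·10° lat → SW at lon -20°, lat 70°.
Square 2, 9: +2·2° lon, +9·1° lat → SW at lon -16°, lat 79°.
Subsquare l=11, i=8: +11·0.0833333° lon, +8·0.0416667° lat → SW at lon -15.0833°, lat 79.3333°.
Cell spans 0.0833333° lon × 0.0416667° lat. Centre is SW corner plus half of each.
latitude 79.3542, longitude -15.0417.

79.3542, -15.0417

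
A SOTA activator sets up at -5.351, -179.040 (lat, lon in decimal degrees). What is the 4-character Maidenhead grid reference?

AI04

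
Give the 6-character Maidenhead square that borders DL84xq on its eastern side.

DL94aq

Longitude subsquare x = 23; +1 → 24, wraps to 0 = a, carry into square.
Longitude square 8; +1 → 9.
The latitude characters are unchanged.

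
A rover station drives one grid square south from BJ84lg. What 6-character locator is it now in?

BJ84lf

Latitude subsquare g = 6; −1 → 5 = f.
The longitude characters are unchanged.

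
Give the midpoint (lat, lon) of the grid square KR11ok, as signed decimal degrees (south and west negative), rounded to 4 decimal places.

81.4375, 23.2083

Field K=10, R=17: +10·20° lon, +17·10° lat → SW at lon 20°, lat 80°.
Square 1, 1: +1·2° lon, +1·1° lat → SW at lon 22°, lat 81°.
Subsquare o=14, k=10: +14·0.0833333° lon, +10·0.0416667° lat → SW at lon 23.1667°, lat 81.4167°.
Cell spans 0.0833333° lon × 0.0416667° lat. Centre is SW corner plus half of each.
latitude 81.4375, longitude 23.2083.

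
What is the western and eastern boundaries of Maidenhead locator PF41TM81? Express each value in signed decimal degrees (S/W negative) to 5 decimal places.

129.65000, 129.65833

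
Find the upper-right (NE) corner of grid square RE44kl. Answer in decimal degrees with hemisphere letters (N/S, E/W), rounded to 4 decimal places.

45.5000° S, 168.9167° E

Field R=17, E=4: +17·20° lon, +4·10° lat → SW at lon 160°, lat -50°.
Square 4, 4: +4·2° lon, +4·1° lat → SW at lon 168°, lat -46°.
Subsquare k=10, l=11: +10·0.0833333° lon, +11·0.0416667° lat → SW at lon 168.833°, lat -45.5417°.
Cell spans 0.0833333° lon × 0.0416667° lat. NE corner is SW corner plus one full cell.
latitude 45.5000° S, longitude 168.9167° E.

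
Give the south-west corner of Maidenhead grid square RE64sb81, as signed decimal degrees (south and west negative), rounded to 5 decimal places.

-45.95417, 173.56667

Field R=17, E=4: +17·20° lon, +4·10° lat → SW at lon 160°, lat -50°.
Square 6, 4: +6·2° lon, +4·1° lat → SW at lon 172°, lat -46°.
Subsquare s=18, b=1: +18·0.0833333° lon, +1·0.0416667° lat → SW at lon 173.5°, lat -45.9583°.
Extended square 8, 1: +8·0.00833333° lon, +1·0.00416667° lat → SW at lon 173.567°, lat -45.9542°.
latitude -45.95417, longitude 173.56667.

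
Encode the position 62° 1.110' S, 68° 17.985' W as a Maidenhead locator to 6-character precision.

FC57ux

Shift to the Maidenhead origin (180°W, 90°S): lon 111.7002, lat 27.9815.
Field: 111.7002/20 → 5 → F, 27.9815/10 → 2 → C; chars FC.
Square: 11.7002/2 → 5, 7.9815/1 → 7; chars 57.
Subsquare: 1.7002/0.0833333 → 20 → u, 0.9815/0.0416667 → 23 → x; chars ux.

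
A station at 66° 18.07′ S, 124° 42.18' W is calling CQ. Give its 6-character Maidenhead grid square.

CC73pq

Offset from 180°W / 90°S: lon 55.2970°, lat 23.6988°.
Field: lon ⌊55.2970/20⌋ = 2 → C; lat ⌊23.6988/10⌋ = 2 → C.
Square: lon ⌊15.2970/2⌋ = 7; lat ⌊3.6988/1⌋ = 3.
Subsquare: lon ⌊1.2970/0.0833333⌋ = 15 → p; lat ⌊0.6988/0.0416667⌋ = 16 → q.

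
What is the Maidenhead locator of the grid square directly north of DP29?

DQ20

Latitude square 9; +1 → 10, wraps to 0, carry into field.
Latitude field P = 15; +1 → 16 = Q.
The longitude characters are unchanged.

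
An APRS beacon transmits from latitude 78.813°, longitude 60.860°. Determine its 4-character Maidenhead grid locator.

Add 180° to longitude and 90° to latitude: 240.86, 168.81.
Field: 240.86/20 → 12 → M, 168.81/10 → 16 → Q; chars MQ.
Square: 0.86/2 → 0, 8.81/1 → 8; chars 08.

MQ08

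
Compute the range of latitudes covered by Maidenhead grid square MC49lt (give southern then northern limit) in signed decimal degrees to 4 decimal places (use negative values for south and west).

Field M=12, C=2: +12·20° lon, +2·10° lat → SW at lon 60°, lat -70°.
Square 4, 9: +4·2° lon, +9·1° lat → SW at lon 68°, lat -61°.
Subsquare l=11, t=19: +11·0.0833333° lon, +19·0.0416667° lat → SW at lon 68.9167°, lat -60.2083°.
Cell spans 0.0833333° lon × 0.0416667° lat.
south -60.2083, north -60.1667.

-60.2083, -60.1667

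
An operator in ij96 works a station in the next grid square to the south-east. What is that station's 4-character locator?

Longitude square 9; +1 → 10, wraps to 0, carry into field.
Longitude field I = 8; +1 → 9 = J.
Latitude square 6; −1 → 5.

JJ05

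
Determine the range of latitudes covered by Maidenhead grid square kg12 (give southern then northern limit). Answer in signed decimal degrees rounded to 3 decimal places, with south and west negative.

Field K=10, G=6: +10·20° lon, +6·10° lat → SW at lon 20°, lat -30°.
Square 1, 2: +1·2° lon, +2·1° lat → SW at lon 22°, lat -28°.
Cell spans 2° lon × 1° lat.
south -28.000, north -27.000.

-28.000, -27.000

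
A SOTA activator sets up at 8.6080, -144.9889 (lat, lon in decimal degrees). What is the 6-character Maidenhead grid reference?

BJ78mo

Shift to the Maidenhead origin (180°W, 90°S): lon 35.0111, lat 98.6080.
Field: 35.0111/20 → 1 → B, 98.6080/10 → 9 → J; chars BJ.
Square: 15.0111/2 → 7, 8.6080/1 → 8; chars 78.
Subsquare: 1.0111/0.0833333 → 12 → m, 0.6080/0.0416667 → 14 → o; chars mo.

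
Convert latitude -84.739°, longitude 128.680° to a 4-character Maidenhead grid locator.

PA45

Add 180° to longitude and 90° to latitude: 308.68, 5.26.
Field: 308.68/20 → 15 → P, 5.26/10 → 0 → A; chars PA.
Square: 8.68/2 → 4, 5.26/1 → 5; chars 45.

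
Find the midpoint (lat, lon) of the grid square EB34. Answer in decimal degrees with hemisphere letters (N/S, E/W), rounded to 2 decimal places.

Field E=4, B=1: +4·20° lon, +1·10° lat → SW at lon -100°, lat -80°.
Square 3, 4: +3·2° lon, +4·1° lat → SW at lon -94°, lat -76°.
Cell spans 2° lon × 1° lat. Centre is SW corner plus half of each.
latitude 75.50° S, longitude 93.00° W.

75.50° S, 93.00° W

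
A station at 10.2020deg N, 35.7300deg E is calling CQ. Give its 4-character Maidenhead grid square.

KK70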